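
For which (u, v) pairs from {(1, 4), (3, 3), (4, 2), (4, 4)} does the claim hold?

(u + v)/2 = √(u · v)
Testing each pair:
(1, 4): LHS = 5/2, RHS = 2 → fails
(3, 3): LHS = 3, RHS = 3 → holds
(4, 2): LHS = 3, RHS = 2·√(2) ≈ 2.828 → fails
(4, 4): LHS = 4, RHS = 4 → holds

2 of 4 pairs satisfy the claim.

Answer: (3, 3), (4, 4)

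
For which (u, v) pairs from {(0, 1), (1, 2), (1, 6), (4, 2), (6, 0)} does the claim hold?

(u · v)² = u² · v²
Testing each pair:
(0, 1): LHS = 0, RHS = 0 → holds
(1, 2): LHS = 4, RHS = 4 → holds
(1, 6): LHS = 36, RHS = 36 → holds
(4, 2): LHS = 64, RHS = 64 → holds
(6, 0): LHS = 0, RHS = 0 → holds

Every pair satisfies the claim.

Answer: All pairs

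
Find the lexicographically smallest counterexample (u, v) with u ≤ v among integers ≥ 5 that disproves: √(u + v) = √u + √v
(u, v) = (5, 5)

Substituting (5, 5) into the claim:
LHS = √(5 + 5) = √(10) ≈ 3.162
RHS = √5 + √5 = 2·√(5) ≈ 4.472

Since LHS ≠ RHS, this pair disproves the claim, and no lexicographically smaller pair (u ≤ v, integers ≥ 5) does.

For instance (5, 7) is also a counterexample (LHS = 2·√(3) ≈ 3.464, RHS = √(5) + √(7) ≈ 4.882), but it's lexicographically larger.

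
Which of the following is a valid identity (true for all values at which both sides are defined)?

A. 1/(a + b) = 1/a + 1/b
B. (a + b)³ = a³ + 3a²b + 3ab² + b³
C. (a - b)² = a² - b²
A: fails at (1, 3) — LHS = 1/4, RHS = 4/3.
B: holds — e.g. at (2, 3), both sides equal 125.
C: fails at (2, 4) — LHS = 4, RHS = -12.

Answer: B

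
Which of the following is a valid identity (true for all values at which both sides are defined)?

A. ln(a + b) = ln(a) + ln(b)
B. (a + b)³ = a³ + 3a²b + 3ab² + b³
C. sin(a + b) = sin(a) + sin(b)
A: fails at (3, 3) — LHS = ln(6) ≈ 1.792, RHS = 2·ln(3) ≈ 2.197.
B: holds — e.g. at (1, 5), both sides equal 216.
C: fails at (1, 4) — LHS = sin(5) ≈ -0.9589, RHS = sin(4) + sin(1) ≈ 0.08467.

Answer: B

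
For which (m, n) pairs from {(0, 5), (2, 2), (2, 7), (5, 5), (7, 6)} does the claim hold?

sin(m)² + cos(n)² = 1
(2, 2), (5, 5)

Testing each pair:
(0, 5): LHS = cos(5)² ≈ 0.08046, RHS = 1 → fails
(2, 2): LHS = cos(2)² + sin(2)² = 1, RHS = 1 → holds
(2, 7): LHS = cos(7)² + sin(2)² ≈ 1.395, RHS = 1 → fails
(5, 5): LHS = cos(5)² + sin(5)² = 1, RHS = 1 → holds
(7, 6): LHS = sin(7)² + cos(6)² ≈ 1.354, RHS = 1 → fails

2 of 5 pairs satisfy the claim.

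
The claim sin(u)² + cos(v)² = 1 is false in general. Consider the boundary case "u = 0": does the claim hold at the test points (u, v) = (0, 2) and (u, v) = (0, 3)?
No, fails at both test points

At (0, 2): LHS = cos(2)² ≈ 0.1732 ≠ RHS = 1
At (0, 3): LHS = cos(3)² ≈ 0.9801 ≠ RHS = 1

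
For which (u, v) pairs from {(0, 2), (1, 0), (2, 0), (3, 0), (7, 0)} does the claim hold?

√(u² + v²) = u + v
Testing each pair:
(0, 2): LHS = 2, RHS = 2 → holds
(1, 0): LHS = 1, RHS = 1 → holds
(2, 0): LHS = 2, RHS = 2 → holds
(3, 0): LHS = 3, RHS = 3 → holds
(7, 0): LHS = 7, RHS = 7 → holds

Every pair satisfies the claim.

Answer: All pairs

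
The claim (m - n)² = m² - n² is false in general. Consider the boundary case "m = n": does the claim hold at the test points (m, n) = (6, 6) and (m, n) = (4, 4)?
Yes, holds at both test points

At (6, 6): LHS = 0, RHS = 0 → equal
At (4, 4): LHS = 0, RHS = 0 → equal

So the claim does hold at both of these boundary points, even though it is not an identity.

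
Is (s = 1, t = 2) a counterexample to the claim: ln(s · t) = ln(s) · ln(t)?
Yes

Substituting s = 1, t = 2:
LHS = ln(1 · 2) = ln(2) ≈ 0.6931
RHS = ln(1) · ln(2) = 0

Since LHS ≠ RHS, this pair disproves the claim.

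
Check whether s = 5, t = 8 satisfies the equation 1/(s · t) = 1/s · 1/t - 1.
Substituting s = 5, t = 8:

LHS = 1/(5 · 8) = 1/40
RHS = 1/5 · 1/8 - 1 = -39/40

LHS ≠ RHS, so the equation does not hold at this point.

Answer: Fails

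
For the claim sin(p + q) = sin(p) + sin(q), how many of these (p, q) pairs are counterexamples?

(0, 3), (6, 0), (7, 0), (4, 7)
Testing each pair:
(0, 3): LHS = sin(3) ≈ 0.1411, RHS = sin(3) ≈ 0.1411 → satisfies claim
(6, 0): LHS = sin(6) ≈ -0.2794, RHS = sin(6) ≈ -0.2794 → satisfies claim
(7, 0): LHS = sin(7) ≈ 0.657, RHS = sin(7) ≈ 0.657 → satisfies claim
(4, 7): LHS = sin(11) ≈ -1, RHS = sin(4) + sin(7) ≈ -0.09982 → counterexample

That makes 1 counterexample.

Answer: 1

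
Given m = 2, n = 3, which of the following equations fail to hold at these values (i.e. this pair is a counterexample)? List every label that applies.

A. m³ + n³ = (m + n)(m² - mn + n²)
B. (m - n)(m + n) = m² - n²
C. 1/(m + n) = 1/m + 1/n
Evaluating each claim at the given values:
A. LHS = 35, RHS = 35 → holds here (LHS = RHS)
B. LHS = -5, RHS = -5 → holds here (LHS = RHS)
C. LHS = 1/5, RHS = 5/6 → fails here (LHS ≠ RHS)

Answer: C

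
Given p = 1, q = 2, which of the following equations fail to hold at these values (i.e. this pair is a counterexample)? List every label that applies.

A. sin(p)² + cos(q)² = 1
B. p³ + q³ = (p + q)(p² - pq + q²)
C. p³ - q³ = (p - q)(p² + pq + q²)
A

Evaluating each claim at the given values:
A. LHS = cos(2)² + sin(1)² ≈ 0.8813, RHS = 1 → fails here (LHS ≠ RHS)
B. LHS = 9, RHS = 9 → holds here (LHS = RHS)
C. LHS = -7, RHS = -7 → holds here (LHS = RHS)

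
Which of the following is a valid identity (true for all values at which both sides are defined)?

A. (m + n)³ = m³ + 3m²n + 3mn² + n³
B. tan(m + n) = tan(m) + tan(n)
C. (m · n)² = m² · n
A: holds — e.g. at (1, 4), both sides equal 125.
B: fails at (3, 5) — LHS = tan(8) ≈ -6.8, RHS = tan(5) + tan(3) ≈ -3.523.
C: fails at (5, 8) — LHS = 1600, RHS = 200.

Answer: A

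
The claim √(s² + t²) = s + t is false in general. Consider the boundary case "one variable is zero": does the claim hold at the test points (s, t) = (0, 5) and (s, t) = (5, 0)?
At (0, 5): LHS = 5, RHS = 5 → equal
At (5, 0): LHS = 5, RHS = 5 → equal

So the claim does hold at both of these boundary points, even though it is not an identity.

Answer: Yes, holds at both test points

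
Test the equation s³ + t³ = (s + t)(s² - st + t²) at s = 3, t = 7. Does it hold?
Holds

Substituting s = 3, t = 7:

LHS = 3³ + 7³ = 370
RHS = (3 + 7)(3² - 3·7 + 7²) = 370

LHS = RHS, so the equation holds at this point.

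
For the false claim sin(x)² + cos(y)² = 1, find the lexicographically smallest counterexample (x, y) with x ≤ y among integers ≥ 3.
(x, y) = (3, 4)

At (3, 3): both sides equal 1, so it holds there.

Substituting (3, 4) into the claim:
LHS = sin(3)² + cos(4)² ≈ 0.4472
RHS = 1

Since LHS ≠ RHS, this pair disproves the claim, and no lexicographically smaller pair (x ≤ y, integers ≥ 3) does.

For instance (6, 9) is also a counterexample (LHS = sin(6)² + cos(9)² ≈ 0.9082, RHS = 1), but it's lexicographically larger.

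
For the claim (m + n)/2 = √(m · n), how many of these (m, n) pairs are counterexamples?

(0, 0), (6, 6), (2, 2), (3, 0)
1

Testing each pair:
(0, 0): LHS = 0, RHS = 0 → satisfies claim
(6, 6): LHS = 6, RHS = 6 → satisfies claim
(2, 2): LHS = 2, RHS = 2 → satisfies claim
(3, 0): LHS = 3/2, RHS = 0 → counterexample

That makes 1 counterexample.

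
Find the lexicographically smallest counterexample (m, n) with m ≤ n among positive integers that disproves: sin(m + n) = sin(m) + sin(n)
(m, n) = (1, 1)

Substituting (1, 1) into the claim:
LHS = sin(1 + 1) = sin(2) ≈ 0.9093
RHS = sin(1) + sin(1) = 2·sin(1) ≈ 1.683

Since LHS ≠ RHS, this pair disproves the claim, and no lexicographically smaller pair (m ≤ n, positive integers) does.

For instance (3, 6) is also a counterexample (LHS = sin(9) ≈ 0.4121, RHS = sin(6) + sin(3) ≈ -0.1383), but it's lexicographically larger.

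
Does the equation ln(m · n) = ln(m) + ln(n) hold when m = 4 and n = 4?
Holds

Substituting m = 4, n = 4:

LHS = ln(4 · 4) = ln(16) ≈ 2.773
RHS = ln(4) + ln(4) = 2·ln(4) ≈ 2.773

LHS = RHS, so the equation holds at this point.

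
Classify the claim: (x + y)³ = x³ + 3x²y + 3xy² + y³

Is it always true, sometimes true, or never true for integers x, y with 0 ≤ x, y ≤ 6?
Always true

The identity holds for every pair in the range. For instance at (x, y) = (2, 5): both sides equal 343.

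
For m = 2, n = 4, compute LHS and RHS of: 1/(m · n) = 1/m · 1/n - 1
LHS = 1/(2 · 4) = 1/8
RHS = 1/2 · 1/4 - 1 = -7/8

LHS ≠ RHS, so the equation does not hold here.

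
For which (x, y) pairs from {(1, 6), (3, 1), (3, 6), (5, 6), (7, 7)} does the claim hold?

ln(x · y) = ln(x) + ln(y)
All pairs

Testing each pair:
(1, 6): LHS = ln(6) ≈ 1.792, RHS = ln(6) ≈ 1.792 → holds
(3, 1): LHS = ln(3) ≈ 1.099, RHS = ln(3) ≈ 1.099 → holds
(3, 6): LHS = ln(18) ≈ 2.89, RHS = ln(3) + ln(6) ≈ 2.89 → holds
(5, 6): LHS = ln(30) ≈ 3.401, RHS = ln(5) + ln(6) ≈ 3.401 → holds
(7, 7): LHS = ln(49) ≈ 3.892, RHS = 2·ln(7) ≈ 3.892 → holds

Every pair satisfies the claim.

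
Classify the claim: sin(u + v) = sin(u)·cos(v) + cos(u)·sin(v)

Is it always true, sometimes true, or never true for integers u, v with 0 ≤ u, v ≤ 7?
The identity holds for every pair in the range. For instance at (u, v) = (3, 1): both sides equal sin(4) ≈ -0.7568.

Answer: Always true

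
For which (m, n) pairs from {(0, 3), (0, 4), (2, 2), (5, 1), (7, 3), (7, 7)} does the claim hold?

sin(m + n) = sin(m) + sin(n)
(0, 3), (0, 4)

Testing each pair:
(0, 3): LHS = sin(3) ≈ 0.1411, RHS = sin(3) ≈ 0.1411 → holds
(0, 4): LHS = sin(4) ≈ -0.7568, RHS = sin(4) ≈ -0.7568 → holds
(2, 2): LHS = sin(4) ≈ -0.7568, RHS = 2·sin(2) ≈ 1.819 → fails
(5, 1): LHS = sin(6) ≈ -0.2794, RHS = sin(5) + sin(1) ≈ -0.1175 → fails
(7, 3): LHS = sin(10) ≈ -0.544, RHS = sin(3) + sin(7) ≈ 0.7981 → fails
(7, 7): LHS = sin(14) ≈ 0.9906, RHS = 2·sin(7) ≈ 1.314 → fails

2 of 6 pairs satisfy the claim.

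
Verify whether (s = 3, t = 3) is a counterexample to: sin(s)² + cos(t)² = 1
No

Substituting s = 3, t = 3:
LHS = sin(3)² + cos(3)² = 1
RHS = 1

The sides agree, so this pair does not disprove the claim.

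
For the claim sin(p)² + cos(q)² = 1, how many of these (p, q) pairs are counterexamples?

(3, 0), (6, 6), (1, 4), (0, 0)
2

Testing each pair:
(3, 0): LHS = sin(3)² + 1 ≈ 1.02, RHS = 1 → counterexample
(6, 6): LHS = sin(6)² + cos(6)² = 1, RHS = 1 → satisfies claim
(1, 4): LHS = cos(4)² + sin(1)² ≈ 1.135, RHS = 1 → counterexample
(0, 0): LHS = 1, RHS = 1 → satisfies claim

That makes 2 counterexamples.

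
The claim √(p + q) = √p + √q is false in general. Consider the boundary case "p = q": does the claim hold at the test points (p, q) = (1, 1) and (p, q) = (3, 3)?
No, fails at both test points

At (1, 1): LHS = √(2) ≈ 1.414 ≠ RHS = 2
At (3, 3): LHS = √(6) ≈ 2.449 ≠ RHS = 2·√(3) ≈ 3.464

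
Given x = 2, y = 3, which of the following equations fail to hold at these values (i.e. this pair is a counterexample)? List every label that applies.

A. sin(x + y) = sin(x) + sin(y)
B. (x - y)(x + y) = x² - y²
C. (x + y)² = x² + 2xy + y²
A

Evaluating each claim at the given values:
A. LHS = sin(5) ≈ -0.9589, RHS = sin(3) + sin(2) ≈ 1.05 → fails here (LHS ≠ RHS)
B. LHS = -5, RHS = -5 → holds here (LHS = RHS)
C. LHS = 25, RHS = 25 → holds here (LHS = RHS)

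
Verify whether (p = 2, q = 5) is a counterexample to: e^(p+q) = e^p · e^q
No

Substituting p = 2, q = 5:
LHS = e^(2+5) = e^7 ≈ 1097
RHS = e^2 · e^5 = e^7 ≈ 1097

The sides agree, so this pair does not disprove the claim.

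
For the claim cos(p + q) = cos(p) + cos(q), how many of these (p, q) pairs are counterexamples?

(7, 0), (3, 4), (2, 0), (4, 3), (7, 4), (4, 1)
Testing each pair:
(7, 0): LHS = cos(7) ≈ 0.7539, RHS = cos(7) + 1 ≈ 1.754 → counterexample
(3, 4): LHS = cos(7) ≈ 0.7539, RHS = cos(3) + cos(4) ≈ -1.644 → counterexample
(2, 0): LHS = cos(2) ≈ -0.4161, RHS = cos(2) + 1 ≈ 0.5839 → counterexample
(4, 3): LHS = cos(7) ≈ 0.7539, RHS = cos(3) + cos(4) ≈ -1.644 → counterexample
(7, 4): LHS = cos(11) ≈ 0.004426, RHS = cos(4) + cos(7) ≈ 0.1003 → counterexample
(4, 1): LHS = cos(5) ≈ 0.2837, RHS = cos(4) + cos(1) ≈ -0.1133 → counterexample

That makes 6 counterexamples.

Answer: 6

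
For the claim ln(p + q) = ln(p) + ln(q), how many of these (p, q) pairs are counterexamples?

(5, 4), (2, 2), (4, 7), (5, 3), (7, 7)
4

Testing each pair:
(5, 4): LHS = ln(9) ≈ 2.197, RHS = ln(4) + ln(5) ≈ 2.996 → counterexample
(2, 2): LHS = ln(4) ≈ 1.386, RHS = 2·ln(2) ≈ 1.386 → satisfies claim
(4, 7): LHS = ln(11) ≈ 2.398, RHS = ln(4) + ln(7) ≈ 3.332 → counterexample
(5, 3): LHS = ln(8) ≈ 2.079, RHS = ln(3) + ln(5) ≈ 2.708 → counterexample
(7, 7): LHS = ln(14) ≈ 2.639, RHS = 2·ln(7) ≈ 3.892 → counterexample

That makes 4 counterexamples.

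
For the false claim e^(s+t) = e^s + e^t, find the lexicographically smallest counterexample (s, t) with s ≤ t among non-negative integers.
(s, t) = (0, 0)

Substituting (0, 0) into the claim:
LHS = e^(0+0) = 1
RHS = e^0 + e^0 = 2

Since LHS ≠ RHS, this pair disproves the claim, and no lexicographically smaller pair (s ≤ t, non-negative integers) does.

For instance (2, 2) is also a counterexample (LHS = e^4 ≈ 54.6, RHS = 2·e^2 ≈ 14.78), but it's lexicographically larger.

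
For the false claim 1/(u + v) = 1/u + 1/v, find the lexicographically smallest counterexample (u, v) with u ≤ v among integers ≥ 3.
Substituting (3, 3) into the claim:
LHS = 1/(3 + 3) = 1/6
RHS = 1/3 + 1/3 = 2/3

Since LHS ≠ RHS, this pair disproves the claim, and no lexicographically smaller pair (u ≤ v, integers ≥ 3) does.

For instance (3, 4) is also a counterexample (LHS = 1/7, RHS = 7/12), but it's lexicographically larger.

Answer: (u, v) = (3, 3)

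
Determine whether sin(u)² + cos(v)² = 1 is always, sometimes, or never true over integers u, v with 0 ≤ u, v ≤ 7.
Sometimes true

It holds at (u, v) = (7, 7) (both sides equal 1), but fails at (u, v) = (0, 2) (LHS = cos(2)² ≈ 0.1732, RHS = 1).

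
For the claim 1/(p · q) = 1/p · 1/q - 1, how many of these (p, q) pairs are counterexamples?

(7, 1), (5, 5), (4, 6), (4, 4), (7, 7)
Testing each pair:
(7, 1): LHS = 1/7, RHS = -6/7 → counterexample
(5, 5): LHS = 1/25, RHS = -24/25 → counterexample
(4, 6): LHS = 1/24, RHS = -23/24 → counterexample
(4, 4): LHS = 1/16, RHS = -15/16 → counterexample
(7, 7): LHS = 1/49, RHS = -48/49 → counterexample

That makes 5 counterexamples.

Answer: 5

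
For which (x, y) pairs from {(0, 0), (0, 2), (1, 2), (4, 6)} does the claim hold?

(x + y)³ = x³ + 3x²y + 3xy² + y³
Testing each pair:
(0, 0): LHS = 0, RHS = 0 → holds
(0, 2): LHS = 8, RHS = 8 → holds
(1, 2): LHS = 27, RHS = 27 → holds
(4, 6): LHS = 1000, RHS = 1000 → holds

Every pair satisfies the claim.

Answer: All pairs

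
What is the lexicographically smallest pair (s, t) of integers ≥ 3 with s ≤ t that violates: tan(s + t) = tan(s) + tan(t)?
Substituting (3, 3) into the claim:
LHS = tan(3 + 3) = tan(6) ≈ -0.291
RHS = tan(3) + tan(3) = 2·tan(3) ≈ -0.2851

Since LHS ≠ RHS, this pair disproves the claim, and no lexicographically smaller pair (s ≤ t, integers ≥ 3) does.

For instance (9, 10) is also a counterexample (LHS = tan(19) ≈ 0.1516, RHS = tan(9) + tan(10) ≈ 0.196), but it's lexicographically larger.

Answer: (s, t) = (3, 3)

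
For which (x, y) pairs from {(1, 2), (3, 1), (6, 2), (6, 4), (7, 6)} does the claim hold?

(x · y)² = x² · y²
All pairs

Testing each pair:
(1, 2): LHS = 4, RHS = 4 → holds
(3, 1): LHS = 9, RHS = 9 → holds
(6, 2): LHS = 144, RHS = 144 → holds
(6, 4): LHS = 576, RHS = 576 → holds
(7, 6): LHS = 1764, RHS = 1764 → holds

Every pair satisfies the claim.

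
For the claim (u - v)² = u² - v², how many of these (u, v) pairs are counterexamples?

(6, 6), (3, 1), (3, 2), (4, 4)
Testing each pair:
(6, 6): LHS = 0, RHS = 0 → satisfies claim
(3, 1): LHS = 4, RHS = 8 → counterexample
(3, 2): LHS = 1, RHS = 5 → counterexample
(4, 4): LHS = 0, RHS = 0 → satisfies claim

That makes 2 counterexamples.

Answer: 2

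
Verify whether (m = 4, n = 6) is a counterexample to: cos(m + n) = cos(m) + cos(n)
Yes

Substituting m = 4, n = 6:
LHS = cos(4 + 6) = cos(10) ≈ -0.8391
RHS = cos(4) + cos(6) ≈ 0.3065

Since LHS ≠ RHS, this pair disproves the claim.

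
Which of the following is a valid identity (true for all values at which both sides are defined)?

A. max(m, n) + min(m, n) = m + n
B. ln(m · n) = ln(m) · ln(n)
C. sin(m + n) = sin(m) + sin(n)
A: holds — e.g. at (2, 2), both sides equal 4.
B: fails at (3, 7) — LHS = ln(21) ≈ 3.045, RHS = ln(3)·ln(7) ≈ 2.138.
C: fails at (4, 4) — LHS = sin(8) ≈ 0.9894, RHS = 2·sin(4) ≈ -1.514.

Answer: A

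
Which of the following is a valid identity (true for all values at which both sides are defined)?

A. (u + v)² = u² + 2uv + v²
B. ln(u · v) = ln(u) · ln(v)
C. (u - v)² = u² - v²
A

A: holds — e.g. at (2, 4), both sides equal 36.
B: fails at (2, 2) — LHS = ln(4) ≈ 1.386, RHS = ln(2)² ≈ 0.4805.
C: fails at (3, 7) — LHS = 16, RHS = -40.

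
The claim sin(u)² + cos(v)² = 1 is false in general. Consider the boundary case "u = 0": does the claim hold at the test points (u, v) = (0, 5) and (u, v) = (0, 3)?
No, fails at both test points

At (0, 5): LHS = cos(5)² ≈ 0.08046 ≠ RHS = 1
At (0, 3): LHS = cos(3)² ≈ 0.9801 ≠ RHS = 1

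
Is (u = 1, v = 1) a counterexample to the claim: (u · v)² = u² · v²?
No

Substituting u = 1, v = 1:
LHS = (1 · 1)² = 1
RHS = 1² · 1² = 1

The sides agree, so this pair does not disprove the claim.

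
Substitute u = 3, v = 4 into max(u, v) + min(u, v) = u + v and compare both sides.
LHS = max(3, 4) + min(3, 4) = 7
RHS = 3 + 4 = 7

LHS = RHS: the two sides agree.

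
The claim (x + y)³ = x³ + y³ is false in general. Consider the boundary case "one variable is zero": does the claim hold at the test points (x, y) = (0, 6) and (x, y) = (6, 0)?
Yes, holds at both test points

At (0, 6): LHS = 216, RHS = 216 → equal
At (6, 0): LHS = 216, RHS = 216 → equal

So the claim does hold at both of these boundary points, even though it is not an identity.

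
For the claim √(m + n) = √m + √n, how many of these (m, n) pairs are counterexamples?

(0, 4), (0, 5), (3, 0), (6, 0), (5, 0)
Testing each pair:
(0, 4): LHS = 2, RHS = 2 → satisfies claim
(0, 5): LHS = √(5) ≈ 2.236, RHS = √(5) ≈ 2.236 → satisfies claim
(3, 0): LHS = √(3) ≈ 1.732, RHS = √(3) ≈ 1.732 → satisfies claim
(6, 0): LHS = √(6) ≈ 2.449, RHS = √(6) ≈ 2.449 → satisfies claim
(5, 0): LHS = √(5) ≈ 2.236, RHS = √(5) ≈ 2.236 → satisfies claim

That makes 0 counterexamples.

Answer: 0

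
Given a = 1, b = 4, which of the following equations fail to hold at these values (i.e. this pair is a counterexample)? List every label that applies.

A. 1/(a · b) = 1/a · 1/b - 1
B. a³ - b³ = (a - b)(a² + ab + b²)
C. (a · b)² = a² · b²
Evaluating each claim at the given values:
A. LHS = 1/4, RHS = -3/4 → fails here (LHS ≠ RHS)
B. LHS = -63, RHS = -63 → holds here (LHS = RHS)
C. LHS = 16, RHS = 16 → holds here (LHS = RHS)

Answer: A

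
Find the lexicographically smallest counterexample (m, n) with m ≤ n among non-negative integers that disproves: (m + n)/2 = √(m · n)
(m, n) = (0, 1)

Substituting (0, 1) into the claim:
LHS = (0 + 1)/2 = 1/2
RHS = √(0 · 1) = 0

Since LHS ≠ RHS, this pair disproves the claim, and no lexicographically smaller pair (m ≤ n, non-negative integers) does.

For instance (2, 5) is also a counterexample (LHS = 7/2, RHS = √(10) ≈ 3.162), but it's lexicographically larger.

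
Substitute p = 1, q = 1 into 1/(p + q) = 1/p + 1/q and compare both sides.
LHS = 1/(1 + 1) = 1/2
RHS = 1/1 + 1/1 = 2

LHS ≠ RHS, so the equation does not hold here.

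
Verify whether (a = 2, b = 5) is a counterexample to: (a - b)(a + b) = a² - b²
Substituting a = 2, b = 5:
LHS = (2 - 5)(2 + 5) = -21
RHS = 2² - 5² = -21

The sides agree, so this pair does not disprove the claim.

Answer: No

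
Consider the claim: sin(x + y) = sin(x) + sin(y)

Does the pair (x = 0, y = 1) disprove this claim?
Substituting x = 0, y = 1:
LHS = sin(0 + 1) = sin(1) ≈ 0.8415
RHS = sin(0) + sin(1) = sin(1) ≈ 0.8415

The sides agree, so this pair does not disprove the claim.

Answer: No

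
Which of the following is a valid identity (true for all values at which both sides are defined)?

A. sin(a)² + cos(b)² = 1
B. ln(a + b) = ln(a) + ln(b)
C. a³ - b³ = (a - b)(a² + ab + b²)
C

A: fails at (6, 7) — LHS = sin(6)² + cos(7)² ≈ 0.6464, RHS = 1.
B: fails at (2, 3) — LHS = ln(5) ≈ 1.609, RHS = ln(2) + ln(3) ≈ 1.792.
C: holds — e.g. at (3, 5), both sides equal -98.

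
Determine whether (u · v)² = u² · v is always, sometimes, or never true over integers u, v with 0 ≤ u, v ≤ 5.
Sometimes true

It holds at (u, v) = (0, 3) (both sides equal 0), but fails at (u, v) = (5, 2) (LHS = 100, RHS = 50).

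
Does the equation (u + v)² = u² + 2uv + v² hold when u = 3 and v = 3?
Substituting u = 3, v = 3:

LHS = (3 + 3)² = 36
RHS = 3² + 2·3·3 + 3² = 36

LHS = RHS, so the equation holds at this point.

Answer: Holds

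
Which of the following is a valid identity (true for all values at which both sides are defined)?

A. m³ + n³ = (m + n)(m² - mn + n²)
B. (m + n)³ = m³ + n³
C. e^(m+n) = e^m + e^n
A

A: holds — e.g. at (2, 7), both sides equal 351.
B: fails at (3, 7) — LHS = 1000, RHS = 370.
C: fails at (5, 5) — LHS = e^10 ≈ 22026.5, RHS = 2·e^5 ≈ 296.8.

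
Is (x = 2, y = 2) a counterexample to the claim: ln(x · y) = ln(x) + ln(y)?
Substituting x = 2, y = 2:
LHS = ln(2 · 2) = ln(4) ≈ 1.386
RHS = ln(2) + ln(2) = 2·ln(2) ≈ 1.386

The sides agree, so this pair does not disprove the claim.

Answer: No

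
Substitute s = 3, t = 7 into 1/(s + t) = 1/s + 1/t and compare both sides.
LHS = 1/(3 + 7) = 1/10
RHS = 1/3 + 1/7 = 10/21

LHS ≠ RHS, so the equation does not hold here.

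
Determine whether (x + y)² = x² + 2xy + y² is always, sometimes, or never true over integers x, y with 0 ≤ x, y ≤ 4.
The identity holds for every pair in the range. For instance at (x, y) = (0, 1): both sides equal 1.

Answer: Always true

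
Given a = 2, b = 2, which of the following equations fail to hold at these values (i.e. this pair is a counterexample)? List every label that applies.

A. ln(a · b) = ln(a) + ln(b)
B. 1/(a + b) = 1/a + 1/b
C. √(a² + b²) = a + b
B, C

Evaluating each claim at the given values:
A. LHS = ln(4) ≈ 1.386, RHS = 2·ln(2) ≈ 1.386 → holds here (LHS = RHS)
B. LHS = 1/4, RHS = 1 → fails here (LHS ≠ RHS)
C. LHS = 2·√(2) ≈ 2.828, RHS = 4 → fails here (LHS ≠ RHS)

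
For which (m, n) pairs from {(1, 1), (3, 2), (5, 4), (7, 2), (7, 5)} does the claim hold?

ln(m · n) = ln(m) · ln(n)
Testing each pair:
(1, 1): LHS = 0, RHS = 0 → holds
(3, 2): LHS = ln(6) ≈ 1.792, RHS = ln(2)·ln(3) ≈ 0.7615 → fails
(5, 4): LHS = ln(20) ≈ 2.996, RHS = ln(4)·ln(5) ≈ 2.231 → fails
(7, 2): LHS = ln(14) ≈ 2.639, RHS = ln(2)·ln(7) ≈ 1.349 → fails
(7, 5): LHS = ln(35) ≈ 3.555, RHS = ln(5)·ln(7) ≈ 3.132 → fails

1 of 5 pairs satisfies the claim.

Answer: (1, 1)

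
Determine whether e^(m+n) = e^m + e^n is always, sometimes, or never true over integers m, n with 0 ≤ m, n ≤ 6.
Never true

The claim fails for every pair in the range. For instance at (m, n) = (3, 1): LHS = e^4 ≈ 54.6, RHS = e + e^3 ≈ 22.8.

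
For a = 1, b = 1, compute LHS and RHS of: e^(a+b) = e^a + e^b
LHS = e^(1+1) = e^2 ≈ 7.389
RHS = e^1 + e^1 = 2·e ≈ 5.437

LHS ≠ RHS (they differ by about 1.952), so the equation does not hold here.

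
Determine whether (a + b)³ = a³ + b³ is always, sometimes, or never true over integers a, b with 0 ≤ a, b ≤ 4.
It holds at (a, b) = (3, 0) (both sides equal 27), but fails at (a, b) = (3, 3) (LHS = 216, RHS = 54).

Answer: Sometimes true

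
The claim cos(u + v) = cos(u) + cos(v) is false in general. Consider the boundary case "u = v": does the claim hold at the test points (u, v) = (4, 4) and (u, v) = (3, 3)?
At (4, 4): LHS = cos(8) ≈ -0.1455 ≠ RHS = 2·cos(4) ≈ -1.307
At (3, 3): LHS = cos(6) ≈ 0.9602 ≠ RHS = 2·cos(3) ≈ -1.98

Answer: No, fails at both test points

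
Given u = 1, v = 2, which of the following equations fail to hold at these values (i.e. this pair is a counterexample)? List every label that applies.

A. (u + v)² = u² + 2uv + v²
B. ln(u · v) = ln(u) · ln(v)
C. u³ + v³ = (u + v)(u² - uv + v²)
Evaluating each claim at the given values:
A. LHS = 9, RHS = 9 → holds here (LHS = RHS)
B. LHS = ln(2) ≈ 0.6931, RHS = 0 → fails here (LHS ≠ RHS)
C. LHS = 9, RHS = 9 → holds here (LHS = RHS)

Answer: B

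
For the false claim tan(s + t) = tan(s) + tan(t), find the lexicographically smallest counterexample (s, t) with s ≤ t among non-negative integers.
(s, t) = (1, 1)

Substituting (1, 1) into the claim:
LHS = tan(1 + 1) = tan(2) ≈ -2.185
RHS = tan(1) + tan(1) = 2·tan(1) ≈ 3.115

Since LHS ≠ RHS, this pair disproves the claim, and no lexicographically smaller pair (s ≤ t, non-negative integers) does.

For instance (3, 7) is also a counterexample (LHS = tan(10) ≈ 0.6484, RHS = tan(3) + tan(7) ≈ 0.7289), but it's lexicographically larger.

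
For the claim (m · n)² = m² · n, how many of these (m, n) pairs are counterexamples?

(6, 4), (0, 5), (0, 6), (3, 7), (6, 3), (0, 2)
Testing each pair:
(6, 4): LHS = 576, RHS = 144 → counterexample
(0, 5): LHS = 0, RHS = 0 → satisfies claim
(0, 6): LHS = 0, RHS = 0 → satisfies claim
(3, 7): LHS = 441, RHS = 63 → counterexample
(6, 3): LHS = 324, RHS = 108 → counterexample
(0, 2): LHS = 0, RHS = 0 → satisfies claim

That makes 3 counterexamples.

Answer: 3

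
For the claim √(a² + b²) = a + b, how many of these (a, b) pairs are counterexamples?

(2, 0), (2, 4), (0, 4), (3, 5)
2

Testing each pair:
(2, 0): LHS = 2, RHS = 2 → satisfies claim
(2, 4): LHS = 2·√(5) ≈ 4.472, RHS = 6 → counterexample
(0, 4): LHS = 4, RHS = 4 → satisfies claim
(3, 5): LHS = √(34) ≈ 5.831, RHS = 8 → counterexample

That makes 2 counterexamples.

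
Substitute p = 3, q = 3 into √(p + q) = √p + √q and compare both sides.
LHS = √(3 + 3) = √(6) ≈ 2.449
RHS = √3 + √3 = 2·√(3) ≈ 3.464

LHS ≠ RHS (they differ by about 1.015), so the equation does not hold here.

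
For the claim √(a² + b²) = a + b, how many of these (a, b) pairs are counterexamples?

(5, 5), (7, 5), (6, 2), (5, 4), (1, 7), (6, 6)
Testing each pair:
(5, 5): LHS = 5·√(2) ≈ 7.071, RHS = 10 → counterexample
(7, 5): LHS = √(74) ≈ 8.602, RHS = 12 → counterexample
(6, 2): LHS = 2·√(10) ≈ 6.325, RHS = 8 → counterexample
(5, 4): LHS = √(41) ≈ 6.403, RHS = 9 → counterexample
(1, 7): LHS = 5·√(2) ≈ 7.071, RHS = 8 → counterexample
(6, 6): LHS = 6·√(2) ≈ 8.485, RHS = 12 → counterexample

That makes 6 counterexamples.

Answer: 6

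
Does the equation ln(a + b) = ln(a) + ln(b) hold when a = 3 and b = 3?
Fails

Substituting a = 3, b = 3:

LHS = ln(3 + 3) = ln(6) ≈ 1.792
RHS = ln(3) + ln(3) = 2·ln(3) ≈ 2.197

LHS ≠ RHS, so the equation does not hold at this point.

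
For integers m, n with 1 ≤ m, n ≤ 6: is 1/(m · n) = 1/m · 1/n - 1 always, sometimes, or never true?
The claim fails for every pair in the range. For instance at (m, n) = (6, 6): LHS = 1/36, RHS = -35/36.

Answer: Never true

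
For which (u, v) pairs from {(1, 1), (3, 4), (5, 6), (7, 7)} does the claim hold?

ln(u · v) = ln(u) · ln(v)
Testing each pair:
(1, 1): LHS = 0, RHS = 0 → holds
(3, 4): LHS = ln(12) ≈ 2.485, RHS = ln(3)·ln(4) ≈ 1.523 → fails
(5, 6): LHS = ln(30) ≈ 3.401, RHS = ln(5)·ln(6) ≈ 2.884 → fails
(7, 7): LHS = ln(49) ≈ 3.892, RHS = ln(7)² ≈ 3.787 → fails

1 of 4 pairs satisfies the claim.

Answer: (1, 1)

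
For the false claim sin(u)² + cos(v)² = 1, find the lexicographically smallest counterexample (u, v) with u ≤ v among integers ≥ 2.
Substituting (2, 3) into the claim:
LHS = sin(2)² + cos(3)² ≈ 1.807
RHS = 1

Since LHS ≠ RHS, this pair disproves the claim, and no lexicographically smaller pair (u ≤ v, integers ≥ 2) does.

For instance (6, 9) is also a counterexample (LHS = sin(6)² + cos(9)² ≈ 0.9082, RHS = 1), but it's lexicographically larger.

Answer: (u, v) = (2, 3)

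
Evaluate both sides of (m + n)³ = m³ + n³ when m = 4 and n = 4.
LHS = (4 + 4)³ = 512
RHS = 4³ + 4³ = 128

LHS ≠ RHS, so the equation does not hold here.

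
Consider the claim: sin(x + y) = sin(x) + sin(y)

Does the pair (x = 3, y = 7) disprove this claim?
Substituting x = 3, y = 7:
LHS = sin(3 + 7) = sin(10) ≈ -0.544
RHS = sin(3) + sin(7) ≈ 0.7981

Since LHS ≠ RHS, this pair disproves the claim.

Answer: Yes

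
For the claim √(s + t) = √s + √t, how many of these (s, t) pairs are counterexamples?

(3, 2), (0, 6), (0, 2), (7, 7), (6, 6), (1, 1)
4

Testing each pair:
(3, 2): LHS = √(5) ≈ 2.236, RHS = √(2) + √(3) ≈ 3.146 → counterexample
(0, 6): LHS = √(6) ≈ 2.449, RHS = √(6) ≈ 2.449 → satisfies claim
(0, 2): LHS = √(2) ≈ 1.414, RHS = √(2) ≈ 1.414 → satisfies claim
(7, 7): LHS = √(14) ≈ 3.742, RHS = 2·√(7) ≈ 5.292 → counterexample
(6, 6): LHS = 2·√(3) ≈ 3.464, RHS = 2·√(6) ≈ 4.899 → counterexample
(1, 1): LHS = √(2) ≈ 1.414, RHS = 2 → counterexample

That makes 4 counterexamples.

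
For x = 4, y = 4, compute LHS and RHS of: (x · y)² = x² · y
LHS = (4 · 4)² = 256
RHS = 4² · 4 = 64

LHS ≠ RHS, so the equation does not hold here.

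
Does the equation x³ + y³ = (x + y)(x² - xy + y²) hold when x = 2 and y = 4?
Substituting x = 2, y = 4:

LHS = 2³ + 4³ = 72
RHS = (2 + 4)(2² - 2·4 + 4²) = 72

LHS = RHS, so the equation holds at this point.

Answer: Holds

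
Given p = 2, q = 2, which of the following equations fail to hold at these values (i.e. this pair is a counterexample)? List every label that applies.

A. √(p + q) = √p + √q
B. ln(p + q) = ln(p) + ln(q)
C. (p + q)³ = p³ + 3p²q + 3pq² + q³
Evaluating each claim at the given values:
A. LHS = 2, RHS = 2·√(2) ≈ 2.828 → fails here (LHS ≠ RHS)
B. LHS = ln(4) ≈ 1.386, RHS = 2·ln(2) ≈ 1.386 → holds here (LHS = RHS)
C. LHS = 64, RHS = 64 → holds here (LHS = RHS)

Answer: A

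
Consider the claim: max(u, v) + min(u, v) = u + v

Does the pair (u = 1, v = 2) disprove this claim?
No

Substituting u = 1, v = 2:
LHS = max(1, 2) + min(1, 2) = 3
RHS = 1 + 2 = 3

The sides agree, so this pair does not disprove the claim.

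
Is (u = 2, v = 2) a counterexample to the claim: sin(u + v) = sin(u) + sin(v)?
Yes

Substituting u = 2, v = 2:
LHS = sin(2 + 2) = sin(4) ≈ -0.7568
RHS = sin(2) + sin(2) = 2·sin(2) ≈ 1.819

Since LHS ≠ RHS, this pair disproves the claim.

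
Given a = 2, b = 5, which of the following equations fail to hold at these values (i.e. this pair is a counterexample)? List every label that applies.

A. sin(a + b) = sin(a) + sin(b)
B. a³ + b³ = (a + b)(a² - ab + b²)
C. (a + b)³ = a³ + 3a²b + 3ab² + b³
Evaluating each claim at the given values:
A. LHS = sin(7) ≈ 0.657, RHS = sin(5) + sin(2) ≈ -0.04963 → fails here (LHS ≠ RHS)
B. LHS = 133, RHS = 133 → holds here (LHS = RHS)
C. LHS = 343, RHS = 343 → holds here (LHS = RHS)

Answer: A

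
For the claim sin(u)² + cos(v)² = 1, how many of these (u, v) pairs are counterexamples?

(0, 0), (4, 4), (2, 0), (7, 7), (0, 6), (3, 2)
Testing each pair:
(0, 0): LHS = 1, RHS = 1 → satisfies claim
(4, 4): LHS = cos(4)² + sin(4)² = 1, RHS = 1 → satisfies claim
(2, 0): LHS = sin(2)² + 1 ≈ 1.827, RHS = 1 → counterexample
(7, 7): LHS = sin(7)² + cos(7)² = 1, RHS = 1 → satisfies claim
(0, 6): LHS = cos(6)² ≈ 0.9219, RHS = 1 → counterexample
(3, 2): LHS = sin(3)² + cos(2)² ≈ 0.1931, RHS = 1 → counterexample

That makes 3 counterexamples.

Answer: 3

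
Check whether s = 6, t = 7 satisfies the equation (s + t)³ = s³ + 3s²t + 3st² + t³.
Holds

Substituting s = 6, t = 7:

LHS = (6 + 7)³ = 2197
RHS = 6³ + 3·6²·7 + 3·6·7² + 7³ = 2197

LHS = RHS, so the equation holds at this point.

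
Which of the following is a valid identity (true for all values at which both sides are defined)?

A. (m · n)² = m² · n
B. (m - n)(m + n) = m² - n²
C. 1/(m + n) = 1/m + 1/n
B

A: fails at (2, 2) — LHS = 16, RHS = 8.
B: holds — e.g. at (2, 4), both sides equal -12.
C: fails at (1, 3) — LHS = 1/4, RHS = 4/3.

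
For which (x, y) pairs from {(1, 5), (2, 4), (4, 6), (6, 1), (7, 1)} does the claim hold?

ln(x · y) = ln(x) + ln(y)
Testing each pair:
(1, 5): LHS = ln(5) ≈ 1.609, RHS = ln(5) ≈ 1.609 → holds
(2, 4): LHS = ln(8) ≈ 2.079, RHS = ln(2) + ln(4) ≈ 2.079 → holds
(4, 6): LHS = ln(24) ≈ 3.178, RHS = ln(4) + ln(6) ≈ 3.178 → holds
(6, 1): LHS = ln(6) ≈ 1.792, RHS = ln(6) ≈ 1.792 → holds
(7, 1): LHS = ln(7) ≈ 1.946, RHS = ln(7) ≈ 1.946 → holds

Every pair satisfies the claim.

Answer: All pairs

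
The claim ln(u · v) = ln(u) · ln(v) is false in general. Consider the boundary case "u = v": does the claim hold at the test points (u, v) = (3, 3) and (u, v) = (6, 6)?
At (3, 3): LHS = ln(9) ≈ 2.197 ≠ RHS = ln(3)² ≈ 1.207
At (6, 6): LHS = ln(36) ≈ 3.584 ≠ RHS = ln(6)² ≈ 3.21

Answer: No, fails at both test points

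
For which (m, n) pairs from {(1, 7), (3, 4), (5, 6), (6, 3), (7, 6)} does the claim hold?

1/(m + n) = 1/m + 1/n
None

Testing each pair:
(1, 7): LHS = 1/8, RHS = 8/7 → fails
(3, 4): LHS = 1/7, RHS = 7/12 → fails
(5, 6): LHS = 1/11, RHS = 11/30 → fails
(6, 3): LHS = 1/9, RHS = 1/2 → fails
(7, 6): LHS = 1/13, RHS = 13/42 → fails

No pair satisfies the claim.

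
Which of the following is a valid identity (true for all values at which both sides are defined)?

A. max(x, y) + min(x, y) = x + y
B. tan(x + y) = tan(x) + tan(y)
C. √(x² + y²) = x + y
A

A: holds — e.g. at (4, 6), both sides equal 10.
B: fails at (4, 4) — LHS = tan(8) ≈ -6.8, RHS = 2·tan(4) ≈ 2.316.
C: fails at (2, 7) — LHS = √(53) ≈ 7.28, RHS = 9.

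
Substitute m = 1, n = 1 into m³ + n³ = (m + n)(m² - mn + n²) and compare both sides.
LHS = 1³ + 1³ = 2
RHS = (1 + 1)(1² - 1·1 + 1²) = 2

LHS = RHS: the two sides agree.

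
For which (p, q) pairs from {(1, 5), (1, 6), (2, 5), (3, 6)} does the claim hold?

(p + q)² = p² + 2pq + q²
All pairs

Testing each pair:
(1, 5): LHS = 36, RHS = 36 → holds
(1, 6): LHS = 49, RHS = 49 → holds
(2, 5): LHS = 49, RHS = 49 → holds
(3, 6): LHS = 81, RHS = 81 → holds

Every pair satisfies the claim.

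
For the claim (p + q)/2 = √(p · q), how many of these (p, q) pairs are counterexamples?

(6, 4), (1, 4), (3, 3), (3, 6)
3

Testing each pair:
(6, 4): LHS = 5, RHS = 2·√(6) ≈ 4.899 → counterexample
(1, 4): LHS = 5/2, RHS = 2 → counterexample
(3, 3): LHS = 3, RHS = 3 → satisfies claim
(3, 6): LHS = 9/2, RHS = 3·√(2) ≈ 4.243 → counterexample

That makes 3 counterexamples.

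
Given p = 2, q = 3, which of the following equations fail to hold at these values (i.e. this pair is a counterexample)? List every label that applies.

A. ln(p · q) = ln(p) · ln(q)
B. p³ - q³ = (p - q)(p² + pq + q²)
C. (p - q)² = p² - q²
A, C

Evaluating each claim at the given values:
A. LHS = ln(6) ≈ 1.792, RHS = ln(2)·ln(3) ≈ 0.7615 → fails here (LHS ≠ RHS)
B. LHS = -19, RHS = -19 → holds here (LHS = RHS)
C. LHS = 1, RHS = -5 → fails here (LHS ≠ RHS)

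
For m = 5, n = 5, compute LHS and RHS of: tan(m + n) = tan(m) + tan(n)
LHS = tan(5 + 5) = tan(10) ≈ 0.6484
RHS = tan(5) + tan(5) = 2·tan(5) ≈ -6.761

LHS ≠ RHS (they differ by about 7.409), so the equation does not hold here.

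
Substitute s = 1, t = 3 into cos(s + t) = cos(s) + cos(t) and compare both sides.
LHS = cos(1 + 3) = cos(4) ≈ -0.6536
RHS = cos(1) + cos(3) ≈ -0.4497

LHS ≠ RHS (they differ by about 0.204), so the equation does not hold here.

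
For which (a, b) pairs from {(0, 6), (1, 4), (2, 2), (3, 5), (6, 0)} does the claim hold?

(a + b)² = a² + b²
Testing each pair:
(0, 6): LHS = 36, RHS = 36 → holds
(1, 4): LHS = 25, RHS = 17 → fails
(2, 2): LHS = 16, RHS = 8 → fails
(3, 5): LHS = 64, RHS = 34 → fails
(6, 0): LHS = 36, RHS = 36 → holds

2 of 5 pairs satisfy the claim.

Answer: (0, 6), (6, 0)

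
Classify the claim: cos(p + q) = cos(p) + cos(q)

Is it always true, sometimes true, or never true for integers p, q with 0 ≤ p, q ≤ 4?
Never true

The claim fails for every pair in the range. For instance at (p, q) = (3, 1): LHS = cos(4) ≈ -0.6536, RHS = cos(3) + cos(1) ≈ -0.4497.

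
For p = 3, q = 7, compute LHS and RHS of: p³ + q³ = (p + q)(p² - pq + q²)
LHS = 3³ + 7³ = 370
RHS = (3 + 7)(3² - 3·7 + 7²) = 370

LHS = RHS: the two sides agree.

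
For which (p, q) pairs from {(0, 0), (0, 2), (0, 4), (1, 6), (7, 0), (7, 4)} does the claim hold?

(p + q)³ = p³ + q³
Testing each pair:
(0, 0): LHS = 0, RHS = 0 → holds
(0, 2): LHS = 8, RHS = 8 → holds
(0, 4): LHS = 64, RHS = 64 → holds
(1, 6): LHS = 343, RHS = 217 → fails
(7, 0): LHS = 343, RHS = 343 → holds
(7, 4): LHS = 1331, RHS = 407 → fails

4 of 6 pairs satisfy the claim.

Answer: (0, 0), (0, 2), (0, 4), (7, 0)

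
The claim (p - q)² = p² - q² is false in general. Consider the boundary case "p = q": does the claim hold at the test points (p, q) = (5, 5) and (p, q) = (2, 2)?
Yes, holds at both test points

At (5, 5): LHS = 0, RHS = 0 → equal
At (2, 2): LHS = 0, RHS = 0 → equal

So the claim does hold at both of these boundary points, even though it is not an identity.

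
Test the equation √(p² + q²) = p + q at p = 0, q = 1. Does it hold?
Holds

Substituting p = 0, q = 1:

LHS = √(0² + 1²) = 1
RHS = 0 + 1 = 1

LHS = RHS, so the equation holds at this point.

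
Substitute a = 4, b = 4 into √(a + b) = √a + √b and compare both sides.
LHS = √(4 + 4) = 2·√(2) ≈ 2.828
RHS = √4 + √4 = 4

LHS ≠ RHS (they differ by about 1.172), so the equation does not hold here.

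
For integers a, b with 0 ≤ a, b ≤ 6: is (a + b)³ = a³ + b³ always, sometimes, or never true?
It holds at (a, b) = (0, 2) (both sides equal 8), but fails at (a, b) = (2, 5) (LHS = 343, RHS = 133).

Answer: Sometimes true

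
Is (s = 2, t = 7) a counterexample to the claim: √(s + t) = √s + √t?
Substituting s = 2, t = 7:
LHS = √(2 + 7) = 3
RHS = √2 + √7 = √(2) + √(7) ≈ 4.06

Since LHS ≠ RHS, this pair disproves the claim.

Answer: Yes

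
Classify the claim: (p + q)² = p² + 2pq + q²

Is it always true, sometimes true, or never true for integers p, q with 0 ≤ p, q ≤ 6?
The identity holds for every pair in the range. For instance at (p, q) = (0, 5): both sides equal 25.

Answer: Always true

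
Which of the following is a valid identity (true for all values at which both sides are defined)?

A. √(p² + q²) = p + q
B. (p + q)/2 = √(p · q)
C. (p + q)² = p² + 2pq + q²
C

A: fails at (1, 2) — LHS = √(5) ≈ 2.236, RHS = 3.
B: fails at (0, 1) — LHS = 1/2, RHS = 0.
C: holds — e.g. at (4, 6), both sides equal 100.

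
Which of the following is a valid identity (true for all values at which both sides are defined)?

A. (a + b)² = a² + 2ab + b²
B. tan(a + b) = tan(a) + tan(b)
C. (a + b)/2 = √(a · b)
A: holds — e.g. at (3, 4), both sides equal 49.
B: fails at (4, 5) — LHS = tan(9) ≈ -0.4523, RHS = tan(5) + tan(4) ≈ -2.223.
C: fails at (1, 3) — LHS = 2, RHS = √(3) ≈ 1.732.

Answer: A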